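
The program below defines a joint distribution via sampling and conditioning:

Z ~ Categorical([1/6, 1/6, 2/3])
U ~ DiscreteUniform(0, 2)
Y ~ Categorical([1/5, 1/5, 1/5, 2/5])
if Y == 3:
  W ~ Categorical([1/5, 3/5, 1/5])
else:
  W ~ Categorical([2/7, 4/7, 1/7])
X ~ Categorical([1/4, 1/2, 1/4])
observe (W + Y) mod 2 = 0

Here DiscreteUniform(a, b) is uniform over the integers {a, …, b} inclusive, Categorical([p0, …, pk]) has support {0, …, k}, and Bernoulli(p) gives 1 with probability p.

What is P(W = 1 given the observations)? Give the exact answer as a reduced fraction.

Enumerate traces; 162 have nonzero weight after conditioning:
  (Z=0, U=0, Y=0, W=0, X=0) weight 1/1260
  (Z=0, U=0, Y=0, W=0, X=1) weight 1/630
  (Z=0, U=0, Y=0, W=0, X=2) weight 1/1260
  (Z=0, U=0, Y=0, W=2, X=0) weight 1/2520
  (Z=0, U=0, Y=0, W=2, X=1) weight 1/1260
  (Z=0, U=0, Y=0, W=2, X=2) weight 1/2520
  (Z=0, U=0, Y=1, W=1, X=0) weight 1/630
  (Z=0, U=0, Y=1, W=1, X=1) weight 1/315
  … 154 more
Group by W:
  weight(W=0) = 4/35
  weight(W=1) = 62/175
  weight(W=2) = 2/35
Total weight = 4/35 + 62/175 + 2/35 = 92/175
P(W=0 | obs) = 4/35 / 92/175 = 5/23
P(W=1 | obs) = 62/175 / 92/175 = 31/46
P(W=2 | obs) = 2/35 / 92/175 = 5/46

P(W = 1 | obs) = 31/46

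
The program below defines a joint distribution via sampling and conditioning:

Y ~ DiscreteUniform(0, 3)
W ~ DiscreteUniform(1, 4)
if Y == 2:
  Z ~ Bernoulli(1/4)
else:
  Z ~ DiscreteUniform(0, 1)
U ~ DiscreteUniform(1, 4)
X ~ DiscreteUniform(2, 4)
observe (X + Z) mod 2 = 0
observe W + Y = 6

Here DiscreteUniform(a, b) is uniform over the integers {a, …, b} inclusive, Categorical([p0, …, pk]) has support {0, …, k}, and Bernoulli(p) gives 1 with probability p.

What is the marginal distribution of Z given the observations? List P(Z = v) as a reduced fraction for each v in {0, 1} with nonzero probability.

Enumerate traces; 24 have nonzero weight after conditioning:
  (Y=2, W=4, Z=0, U=1, X=2) weight 1/256
  (Y=2, W=4, Z=0, U=1, X=4) weight 1/256
  (Y=2, W=4, Z=0, U=2, X=2) weight 1/256
  (Y=2, W=4, Z=0, U=2, X=4) weight 1/256
  (Y=2, W=4, Z=0, U=3, X=2) weight 1/256
  (Y=2, W=4, Z=0, U=3, X=4) weight 1/256
  (Y=2, W=4, Z=0, U=4, X=2) weight 1/256
  (Y=2, W=4, Z=0, U=4, X=4) weight 1/256
  (Y=2, W=4, Z=1, U=1, X=3) weight 1/768
  … 15 more
Group by Z:
  weight(Z=0) = 5/96
  weight(Z=1) = 1/64
Total weight = 5/96 + 1/64 = 13/192
P(Z=0 | obs) = 5/96 / 13/192 = 10/13
P(Z=1 | obs) = 1/64 / 13/192 = 3/13

P(Z=0) = 10/13, P(Z=1) = 3/13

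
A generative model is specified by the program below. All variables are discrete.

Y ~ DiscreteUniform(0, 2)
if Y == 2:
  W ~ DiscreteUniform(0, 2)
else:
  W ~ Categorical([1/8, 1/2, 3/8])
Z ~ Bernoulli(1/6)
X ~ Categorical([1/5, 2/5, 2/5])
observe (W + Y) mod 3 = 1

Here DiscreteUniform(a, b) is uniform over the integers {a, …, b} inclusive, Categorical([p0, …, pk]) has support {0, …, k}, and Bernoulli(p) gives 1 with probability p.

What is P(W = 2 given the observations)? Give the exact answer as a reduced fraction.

Enumerate traces; 18 have nonzero weight after conditioning:
  (Y=0, W=1, Z=0, X=0) weight 1/36
  (Y=0, W=1, Z=0, X=1) weight 1/18
  (Y=0, W=1, Z=0, X=2) weight 1/18
  (Y=0, W=1, Z=1, X=0) weight 1/180
  (Y=0, W=1, Z=1, X=1) weight 1/90
  (Y=0, W=1, Z=1, X=2) weight 1/90
  (Y=1, W=0, Z=0, X=0) weight 1/144
  (Y=1, W=0, Z=0, X=1) weight 1/72
  (Y=2, W=2, Z=0, X=0) weight 1/54
  … 9 more
Group by W:
  weight(W=0) = 1/24
  weight(W=1) = 1/6
  weight(W=2) = 1/9
Total weight = 1/24 + 1/6 + 1/9 = 23/72
P(W=0 | obs) = 1/24 / 23/72 = 3/23
P(W=1 | obs) = 1/6 / 23/72 = 12/23
P(W=2 | obs) = 1/9 / 23/72 = 8/23

P(W = 2 | obs) = 8/23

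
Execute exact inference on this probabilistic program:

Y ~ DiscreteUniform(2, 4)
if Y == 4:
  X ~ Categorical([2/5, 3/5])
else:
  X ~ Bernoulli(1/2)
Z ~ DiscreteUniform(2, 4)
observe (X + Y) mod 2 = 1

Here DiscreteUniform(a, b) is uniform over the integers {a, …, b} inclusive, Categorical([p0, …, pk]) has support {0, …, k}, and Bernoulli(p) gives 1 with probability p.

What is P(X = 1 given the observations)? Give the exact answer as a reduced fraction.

P(X = 1 | obs) = 11/16

Enumerate traces; 9 have nonzero weight after conditioning:
  (Y=2, X=1, Z=2) weight 1/18
  (Y=2, X=1, Z=3) weight 1/18
  (Y=2, X=1, Z=4) weight 1/18
  (Y=3, X=0, Z=2) weight 1/18
  (Y=3, X=0, Z=3) weight 1/18
  (Y=3, X=0, Z=4) weight 1/18
  (Y=4, X=1, Z=2) weight 1/15
  (Y=4, X=1, Z=3) weight 1/15
  … 1 more
Group by X:
  weight(X=0) = 1/6
  weight(X=1) = 11/30
Total weight = 1/6 + 11/30 = 8/15
P(X=0 | obs) = 1/6 / 8/15 = 5/16
P(X=1 | obs) = 11/30 / 8/15 = 11/16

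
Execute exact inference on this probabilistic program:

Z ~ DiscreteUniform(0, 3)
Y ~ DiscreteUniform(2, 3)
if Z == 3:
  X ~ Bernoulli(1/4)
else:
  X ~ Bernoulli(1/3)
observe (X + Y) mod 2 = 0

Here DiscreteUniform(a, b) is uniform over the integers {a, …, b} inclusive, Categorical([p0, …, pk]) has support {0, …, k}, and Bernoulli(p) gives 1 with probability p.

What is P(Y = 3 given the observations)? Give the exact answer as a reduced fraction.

Enumerate traces; 8 have nonzero weight after conditioning:
  (Z=0, Y=2, X=0) weight 1/12
  (Z=0, Y=3, X=1) weight 1/24
  (Z=1, Y=2, X=0) weight 1/12
  (Z=1, Y=3, X=1) weight 1/24
  (Z=2, Y=2, X=0) weight 1/12
  (Z=2, Y=3, X=1) weight 1/24
  (Z=3, Y=2, X=0) weight 3/32
  (Z=3, Y=3, X=1) weight 1/32
Group by Y:
  weight(Y=2) = 11/32
  weight(Y=3) = 5/32
Total weight = 11/32 + 5/32 = 1/2
P(Y=2 | obs) = 11/32 / 1/2 = 11/16
P(Y=3 | obs) = 5/32 / 1/2 = 5/16

P(Y = 3 | obs) = 5/16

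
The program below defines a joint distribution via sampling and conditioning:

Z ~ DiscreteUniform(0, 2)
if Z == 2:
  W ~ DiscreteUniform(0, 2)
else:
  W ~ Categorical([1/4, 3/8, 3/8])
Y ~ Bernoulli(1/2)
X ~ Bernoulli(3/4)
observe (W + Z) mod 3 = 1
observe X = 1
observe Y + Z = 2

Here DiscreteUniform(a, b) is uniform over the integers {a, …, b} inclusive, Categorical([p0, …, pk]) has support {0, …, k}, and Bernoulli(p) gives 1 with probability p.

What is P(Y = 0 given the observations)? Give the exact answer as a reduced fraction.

P(Y = 0 | obs) = 4/7

Enumerate traces; 2 have nonzero weight after conditioning:
  (Z=1, W=0, Y=1, X=1) weight 1/32
  (Z=2, W=2, Y=0, X=1) weight 1/24
Group by Y:
  weight(Y=0) = 1/24
  weight(Y=1) = 1/32
Total weight = 1/24 + 1/32 = 7/96
P(Y=0 | obs) = 1/24 / 7/96 = 4/7
P(Y=1 | obs) = 1/32 / 7/96 = 3/7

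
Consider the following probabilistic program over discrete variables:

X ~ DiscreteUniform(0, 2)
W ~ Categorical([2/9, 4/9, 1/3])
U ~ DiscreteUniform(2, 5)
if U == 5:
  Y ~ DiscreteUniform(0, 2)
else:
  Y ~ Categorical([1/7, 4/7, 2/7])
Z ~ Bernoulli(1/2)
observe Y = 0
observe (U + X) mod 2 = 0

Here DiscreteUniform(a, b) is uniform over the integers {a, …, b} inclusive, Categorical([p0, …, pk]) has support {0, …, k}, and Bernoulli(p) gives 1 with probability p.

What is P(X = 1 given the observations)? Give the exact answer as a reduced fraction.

Enumerate traces; 36 have nonzero weight after conditioning:
  (X=0, W=0, U=2, Y=0, Z=0) weight 1/756
  (X=0, W=0, U=2, Y=0, Z=1) weight 1/756
  (X=0, W=0, U=4, Y=0, Z=0) weight 1/756
  (X=0, W=0, U=4, Y=0, Z=1) weight 1/756
  (X=0, W=1, U=2, Y=0, Z=0) weight 1/378
  (X=0, W=1, U=2, Y=0, Z=1) weight 1/378
  (X=0, W=1, U=4, Y=0, Z=0) weight 1/378
  (X=0, W=1, U=4, Y=0, Z=1) weight 1/378
  (X=1, W=0, U=3, Y=0, Z=0) weight 1/756
  (X=2, W=0, U=2, Y=0, Z=0) weight 1/756
  … 26 more
Group by X:
  weight(X=0) = 1/42
  weight(X=1) = 5/126
  weight(X=2) = 1/42
Total weight = 1/42 + 5/126 + 1/42 = 11/126
P(X=0 | obs) = 1/42 / 11/126 = 3/11
P(X=1 | obs) = 5/126 / 11/126 = 5/11
P(X=2 | obs) = 1/42 / 11/126 = 3/11

P(X = 1 | obs) = 5/11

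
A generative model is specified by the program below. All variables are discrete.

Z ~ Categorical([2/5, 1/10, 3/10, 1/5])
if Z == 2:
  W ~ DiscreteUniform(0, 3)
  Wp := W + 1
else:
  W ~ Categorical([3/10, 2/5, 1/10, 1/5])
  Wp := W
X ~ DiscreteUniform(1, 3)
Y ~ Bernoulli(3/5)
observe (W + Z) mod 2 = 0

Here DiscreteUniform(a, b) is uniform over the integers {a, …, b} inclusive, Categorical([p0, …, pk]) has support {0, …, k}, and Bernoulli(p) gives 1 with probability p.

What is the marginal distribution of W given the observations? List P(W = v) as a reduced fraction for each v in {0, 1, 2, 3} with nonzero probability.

P(W=0) = 39/98, P(W=1) = 12/49, P(W=2) = 23/98, P(W=3) = 6/49

Enumerate traces; 48 have nonzero weight after conditioning:
  (Z=0, W=0, X=1, Y=0) weight 2/125
  (Z=0, W=0, X=1, Y=1) weight 3/125
  (Z=0, W=0, X=2, Y=0) weight 2/125
  (Z=0, W=0, X=2, Y=1) weight 3/125
  (Z=0, W=0, X=3, Y=0) weight 2/125
  (Z=0, W=0, X=3, Y=1) weight 3/125
  (Z=0, W=2, X=1, Y=0) weight 2/375
  (Z=0, W=2, X=1, Y=1) weight 1/125
  (Z=1, W=1, X=1, Y=0) weight 2/375
  (Z=1, W=3, X=1, Y=0) weight 1/375
  … 38 more
Group by W:
  weight(W=0) = 39/200
  weight(W=1) = 3/25
  weight(W=2) = 23/200
  weight(W=3) = 3/50
Total weight = 39/200 + 3/25 + 23/200 + 3/50 = 49/100
P(W=0 | obs) = 39/200 / 49/100 = 39/98
P(W=1 | obs) = 3/25 / 49/100 = 12/49
P(W=2 | obs) = 23/200 / 49/100 = 23/98
P(W=3 | obs) = 3/50 / 49/100 = 6/49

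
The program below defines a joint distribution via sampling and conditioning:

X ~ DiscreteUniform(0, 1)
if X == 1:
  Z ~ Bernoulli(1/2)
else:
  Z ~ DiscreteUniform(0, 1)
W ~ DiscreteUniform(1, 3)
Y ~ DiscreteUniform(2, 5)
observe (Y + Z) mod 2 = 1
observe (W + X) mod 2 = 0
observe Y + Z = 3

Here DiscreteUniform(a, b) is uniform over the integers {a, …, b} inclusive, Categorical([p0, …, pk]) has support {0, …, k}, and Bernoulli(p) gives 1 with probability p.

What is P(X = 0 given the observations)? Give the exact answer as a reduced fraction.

Enumerate traces; 6 have nonzero weight after conditioning:
  (X=0, Z=0, W=2, Y=3) weight 1/48
  (X=0, Z=1, W=2, Y=2) weight 1/48
  (X=1, Z=0, W=1, Y=3) weight 1/48
  (X=1, Z=0, W=3, Y=3) weight 1/48
  (X=1, Z=1, W=1, Y=2) weight 1/48
  (X=1, Z=1, W=3, Y=2) weight 1/48
Group by X:
  weight(X=0) = 1/24
  weight(X=1) = 1/12
Total weight = 1/24 + 1/12 = 1/8
P(X=0 | obs) = 1/24 / 1/8 = 1/3
P(X=1 | obs) = 1/12 / 1/8 = 2/3

P(X = 0 | obs) = 1/3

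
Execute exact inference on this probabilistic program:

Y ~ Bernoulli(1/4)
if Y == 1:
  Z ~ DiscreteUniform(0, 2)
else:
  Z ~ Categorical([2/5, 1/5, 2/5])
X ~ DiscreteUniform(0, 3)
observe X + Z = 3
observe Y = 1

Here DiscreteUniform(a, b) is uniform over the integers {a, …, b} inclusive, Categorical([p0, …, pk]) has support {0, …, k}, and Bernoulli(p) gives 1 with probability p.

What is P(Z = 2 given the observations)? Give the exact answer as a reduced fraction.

P(Z = 2 | obs) = 1/3

Enumerate traces; 3 have nonzero weight after conditioning:
  (Y=1, Z=0, X=3) weight 1/48
  (Y=1, Z=1, X=2) weight 1/48
  (Y=1, Z=2, X=1) weight 1/48
Group by Z:
  weight(Z=0) = 1/48
  weight(Z=1) = 1/48
  weight(Z=2) = 1/48
Total weight = 1/48 + 1/48 + 1/48 = 1/16
P(Z=0 | obs) = 1/48 / 1/16 = 1/3
P(Z=1 | obs) = 1/48 / 1/16 = 1/3
P(Z=2 | obs) = 1/48 / 1/16 = 1/3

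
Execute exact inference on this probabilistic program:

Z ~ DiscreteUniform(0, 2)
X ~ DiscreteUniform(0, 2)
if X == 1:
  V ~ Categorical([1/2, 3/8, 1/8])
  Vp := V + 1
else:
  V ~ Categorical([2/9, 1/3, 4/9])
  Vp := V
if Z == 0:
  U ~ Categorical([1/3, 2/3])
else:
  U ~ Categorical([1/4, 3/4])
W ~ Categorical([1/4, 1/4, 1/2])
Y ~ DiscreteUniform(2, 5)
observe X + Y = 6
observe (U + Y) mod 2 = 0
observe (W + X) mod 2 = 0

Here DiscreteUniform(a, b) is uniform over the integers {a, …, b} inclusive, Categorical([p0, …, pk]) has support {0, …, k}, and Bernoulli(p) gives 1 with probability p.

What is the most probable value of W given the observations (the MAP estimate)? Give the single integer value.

argmax_v P(W = v | obs) = 1

Enumerate traces; 27 have nonzero weight after conditioning:
  (Z=0, X=1, V=0, U=1, W=1, Y=5) weight 1/432
  (Z=0, X=1, V=1, U=1, W=1, Y=5) weight 1/576
  (Z=0, X=1, V=2, U=1, W=1, Y=5) weight 1/1728
  (Z=0, X=2, V=0, U=0, W=0, Y=4) weight 1/1944
  (Z=0, X=2, V=0, U=0, W=2, Y=4) weight 1/972
  (Z=0, X=2, V=1, U=0, W=0, Y=4) weight 1/1296
  (Z=0, X=2, V=1, U=0, W=2, Y=4) weight 1/648
  (Z=0, X=2, V=2, U=0, W=0, Y=4) weight 1/972
  … 19 more
Group by W:
  weight(W=0) = 5/864
  weight(W=1) = 13/864
  weight(W=2) = 5/432
Total weight = 5/864 + 13/864 + 5/432 = 7/216
P(W=0 | obs) = 5/864 / 7/216 = 5/28
P(W=1 | obs) = 13/864 / 7/216 = 13/28
P(W=2 | obs) = 5/432 / 7/216 = 5/14
argmax = 1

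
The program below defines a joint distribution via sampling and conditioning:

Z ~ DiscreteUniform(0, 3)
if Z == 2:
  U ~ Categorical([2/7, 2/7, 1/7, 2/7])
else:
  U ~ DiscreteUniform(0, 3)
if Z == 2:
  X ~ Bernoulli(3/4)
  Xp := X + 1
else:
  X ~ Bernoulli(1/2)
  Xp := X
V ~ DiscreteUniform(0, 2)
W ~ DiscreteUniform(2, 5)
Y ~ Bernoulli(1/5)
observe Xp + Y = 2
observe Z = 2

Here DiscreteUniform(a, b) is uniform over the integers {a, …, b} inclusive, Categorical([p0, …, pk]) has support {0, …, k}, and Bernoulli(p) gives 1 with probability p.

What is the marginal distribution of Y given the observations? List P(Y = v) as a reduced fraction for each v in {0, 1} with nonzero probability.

P(Y=0) = 12/13, P(Y=1) = 1/13

Enumerate traces; 96 have nonzero weight after conditioning:
  (Z=2, U=0, X=0, V=0, W=2, Y=1) weight 1/3360
  (Z=2, U=0, X=0, V=0, W=3, Y=1) weight 1/3360
  (Z=2, U=0, X=0, V=0, W=4, Y=1) weight 1/3360
  (Z=2, U=0, X=0, V=0, W=5, Y=1) weight 1/3360
  (Z=2, U=0, X=0, V=1, W=2, Y=1) weight 1/3360
  (Z=2, U=0, X=0, V=1, W=3, Y=1) weight 1/3360
  (Z=2, U=0, X=0, V=1, W=4, Y=1) weight 1/3360
  (Z=2, U=0, X=0, V=1, W=5, Y=1) weight 1/3360
  (Z=2, U=0, X=1, V=0, W=2, Y=0) weight 1/280
  … 87 more
Group by Y:
  weight(Y=0) = 3/20
  weight(Y=1) = 1/80
Total weight = 3/20 + 1/80 = 13/80
P(Y=0 | obs) = 3/20 / 13/80 = 12/13
P(Y=1 | obs) = 1/80 / 13/80 = 1/13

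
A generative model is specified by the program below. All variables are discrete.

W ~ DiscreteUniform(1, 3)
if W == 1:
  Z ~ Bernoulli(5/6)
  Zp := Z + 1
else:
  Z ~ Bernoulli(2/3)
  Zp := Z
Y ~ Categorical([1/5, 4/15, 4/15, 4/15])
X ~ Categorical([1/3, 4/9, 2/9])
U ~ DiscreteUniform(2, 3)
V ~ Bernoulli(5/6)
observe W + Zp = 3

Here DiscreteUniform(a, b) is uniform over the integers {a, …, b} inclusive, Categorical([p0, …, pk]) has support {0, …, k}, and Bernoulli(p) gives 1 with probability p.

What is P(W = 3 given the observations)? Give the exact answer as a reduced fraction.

Enumerate traces; 144 have nonzero weight after conditioning:
  (W=1, Z=1, Y=0, X=0, U=2, V=0) weight 1/648
  (W=1, Z=1, Y=0, X=0, U=2, V=1) weight 5/648
  (W=1, Z=1, Y=0, X=0, U=3, V=0) weight 1/648
  (W=1, Z=1, Y=0, X=0, U=3, V=1) weight 5/648
  (W=1, Z=1, Y=0, X=1, U=2, V=0) weight 1/486
  (W=1, Z=1, Y=0, X=1, U=2, V=1) weight 5/486
  (W=1, Z=1, Y=0, X=1, U=3, V=0) weight 1/486
  (W=1, Z=1, Y=0, X=1, U=3, V=1) weight 5/486
  (W=2, Z=1, Y=0, X=0, U=2, V=0) weight 1/810
  (W=3, Z=0, Y=0, X=0, U=2, V=0) weight 1/1620
  … 134 more
Group by W:
  weight(W=1) = 5/18
  weight(W=2) = 2/9
  weight(W=3) = 1/9
Total weight = 5/18 + 2/9 + 1/9 = 11/18
P(W=1 | obs) = 5/18 / 11/18 = 5/11
P(W=2 | obs) = 2/9 / 11/18 = 4/11
P(W=3 | obs) = 1/9 / 11/18 = 2/11

P(W = 3 | obs) = 2/11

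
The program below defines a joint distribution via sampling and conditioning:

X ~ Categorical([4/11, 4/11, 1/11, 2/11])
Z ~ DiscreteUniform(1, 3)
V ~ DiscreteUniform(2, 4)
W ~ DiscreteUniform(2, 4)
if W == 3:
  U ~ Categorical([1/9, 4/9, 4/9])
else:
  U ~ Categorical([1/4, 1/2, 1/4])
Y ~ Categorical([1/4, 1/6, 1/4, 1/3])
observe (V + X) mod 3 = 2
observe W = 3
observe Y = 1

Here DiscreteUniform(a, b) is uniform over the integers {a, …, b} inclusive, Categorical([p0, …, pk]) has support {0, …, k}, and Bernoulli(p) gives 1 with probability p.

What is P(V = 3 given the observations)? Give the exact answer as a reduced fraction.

Enumerate traces; 36 have nonzero weight after conditioning:
  (X=0, Z=1, V=2, W=3, U=0, Y=1) weight 2/8019
  (X=0, Z=1, V=2, W=3, U=1, Y=1) weight 8/8019
  (X=0, Z=1, V=2, W=3, U=2, Y=1) weight 8/8019
  (X=0, Z=2, V=2, W=3, U=0, Y=1) weight 2/8019
  (X=0, Z=2, V=2, W=3, U=1, Y=1) weight 8/8019
  (X=0, Z=2, V=2, W=3, U=2, Y=1) weight 8/8019
  (X=0, Z=3, V=2, W=3, U=0, Y=1) weight 2/8019
  (X=0, Z=3, V=2, W=3, U=1, Y=1) weight 8/8019
  (X=1, Z=1, V=4, W=3, U=0, Y=1) weight 2/8019
  (X=2, Z=1, V=3, W=3, U=0, Y=1) weight 1/16038
  … 26 more
Group by V:
  weight(V=2) = 1/99
  weight(V=3) = 1/594
  weight(V=4) = 2/297
Total weight = 1/99 + 1/594 + 2/297 = 1/54
P(V=2 | obs) = 1/99 / 1/54 = 6/11
P(V=3 | obs) = 1/594 / 1/54 = 1/11
P(V=4 | obs) = 2/297 / 1/54 = 4/11

P(V = 3 | obs) = 1/11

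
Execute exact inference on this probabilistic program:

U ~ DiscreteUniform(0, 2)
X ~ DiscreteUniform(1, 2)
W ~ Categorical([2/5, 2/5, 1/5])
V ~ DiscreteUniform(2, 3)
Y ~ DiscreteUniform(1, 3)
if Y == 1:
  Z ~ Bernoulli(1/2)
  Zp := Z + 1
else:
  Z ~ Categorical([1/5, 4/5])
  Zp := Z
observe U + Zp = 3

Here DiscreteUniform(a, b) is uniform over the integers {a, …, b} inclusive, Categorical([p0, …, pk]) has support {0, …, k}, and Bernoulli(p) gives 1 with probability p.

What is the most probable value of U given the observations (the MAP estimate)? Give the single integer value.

argmax_v P(U = v | obs) = 2

Enumerate traces; 48 have nonzero weight after conditioning:
  (U=1, X=1, W=0, V=2, Y=1, Z=1) weight 1/180
  (U=1, X=1, W=0, V=3, Y=1, Z=1) weight 1/180
  (U=1, X=1, W=1, V=2, Y=1, Z=1) weight 1/180
  (U=1, X=1, W=1, V=3, Y=1, Z=1) weight 1/180
  (U=1, X=1, W=2, V=2, Y=1, Z=1) weight 1/360
  (U=1, X=1, W=2, V=3, Y=1, Z=1) weight 1/360
  (U=1, X=2, W=0, V=2, Y=1, Z=1) weight 1/180
  (U=1, X=2, W=0, V=3, Y=1, Z=1) weight 1/180
  (U=2, X=1, W=0, V=2, Y=1, Z=0) weight 1/180
  … 39 more
Group by U:
  weight(U=1) = 1/18
  weight(U=2) = 7/30
Total weight = 1/18 + 7/30 = 13/45
P(U=1 | obs) = 1/18 / 13/45 = 5/26
P(U=2 | obs) = 7/30 / 13/45 = 21/26
argmax = 2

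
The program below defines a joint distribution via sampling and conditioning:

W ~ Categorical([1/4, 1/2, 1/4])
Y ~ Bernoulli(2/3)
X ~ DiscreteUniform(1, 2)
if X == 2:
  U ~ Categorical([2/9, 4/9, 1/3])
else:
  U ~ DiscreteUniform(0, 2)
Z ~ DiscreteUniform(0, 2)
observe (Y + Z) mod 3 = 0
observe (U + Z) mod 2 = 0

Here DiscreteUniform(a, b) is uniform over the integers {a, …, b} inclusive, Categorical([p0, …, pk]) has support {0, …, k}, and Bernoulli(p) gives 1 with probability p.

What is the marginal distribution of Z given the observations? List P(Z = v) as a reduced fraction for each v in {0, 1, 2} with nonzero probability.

P(Z=0) = 1/3, P(Z=2) = 2/3

Enumerate traces; 24 have nonzero weight after conditioning:
  (W=0, Y=0, X=1, U=0, Z=0) weight 1/216
  (W=0, Y=0, X=1, U=2, Z=0) weight 1/216
  (W=0, Y=0, X=2, U=0, Z=0) weight 1/324
  (W=0, Y=0, X=2, U=2, Z=0) weight 1/216
  (W=0, Y=1, X=1, U=0, Z=2) weight 1/108
  (W=0, Y=1, X=1, U=2, Z=2) weight 1/108
  (W=0, Y=1, X=2, U=0, Z=2) weight 1/162
  (W=0, Y=1, X=2, U=2, Z=2) weight 1/108
  … 16 more
Group by Z:
  weight(Z=0) = 11/162
  weight(Z=2) = 11/81
Total weight = 11/162 + 11/81 = 11/54
P(Z=0 | obs) = 11/162 / 11/54 = 1/3
P(Z=2 | obs) = 11/81 / 11/54 = 2/3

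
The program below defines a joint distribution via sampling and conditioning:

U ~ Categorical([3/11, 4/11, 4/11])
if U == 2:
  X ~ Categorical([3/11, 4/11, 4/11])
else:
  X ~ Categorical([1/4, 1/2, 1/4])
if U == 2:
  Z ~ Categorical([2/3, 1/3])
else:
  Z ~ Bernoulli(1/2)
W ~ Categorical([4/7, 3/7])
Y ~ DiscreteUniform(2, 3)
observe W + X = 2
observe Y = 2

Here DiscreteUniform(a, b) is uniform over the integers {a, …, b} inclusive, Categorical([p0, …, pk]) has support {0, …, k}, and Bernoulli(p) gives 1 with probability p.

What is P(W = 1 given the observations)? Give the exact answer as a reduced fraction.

Enumerate traces; 12 have nonzero weight after conditioning:
  (U=0, X=1, Z=0, W=1, Y=2) weight 9/616
  (U=0, X=1, Z=1, W=1, Y=2) weight 9/616
  (U=0, X=2, Z=0, W=0, Y=2) weight 3/308
  (U=0, X=2, Z=1, W=0, Y=2) weight 3/308
  (U=1, X=1, Z=0, W=1, Y=2) weight 3/154
  (U=1, X=1, Z=1, W=1, Y=2) weight 3/154
  (U=1, X=2, Z=0, W=0, Y=2) weight 1/77
  (U=1, X=2, Z=1, W=0, Y=2) weight 1/77
  … 4 more
Group by W:
  weight(W=0) = 141/1694
  weight(W=1) = 327/3388
Total weight = 141/1694 + 327/3388 = 87/484
P(W=0 | obs) = 141/1694 / 87/484 = 94/203
P(W=1 | obs) = 327/3388 / 87/484 = 109/203

P(W = 1 | obs) = 109/203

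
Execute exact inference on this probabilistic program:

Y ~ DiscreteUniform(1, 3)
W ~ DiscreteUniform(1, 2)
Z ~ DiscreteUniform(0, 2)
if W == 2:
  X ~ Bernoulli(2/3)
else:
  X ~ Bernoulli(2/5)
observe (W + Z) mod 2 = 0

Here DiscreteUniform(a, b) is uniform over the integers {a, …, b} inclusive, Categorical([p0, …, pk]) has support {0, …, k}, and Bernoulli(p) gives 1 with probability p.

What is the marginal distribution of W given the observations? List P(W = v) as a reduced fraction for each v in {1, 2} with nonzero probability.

P(W=1) = 1/3, P(W=2) = 2/3

Enumerate traces; 18 have nonzero weight after conditioning:
  (Y=1, W=1, Z=1, X=0) weight 1/30
  (Y=1, W=1, Z=1, X=1) weight 1/45
  (Y=1, W=2, Z=0, X=0) weight 1/54
  (Y=1, W=2, Z=0, X=1) weight 1/27
  (Y=1, W=2, Z=2, X=0) weight 1/54
  (Y=1, W=2, Z=2, X=1) weight 1/27
  (Y=2, W=1, Z=1, X=0) weight 1/30
  (Y=2, W=1, Z=1, X=1) weight 1/45
  … 10 more
Group by W:
  weight(W=1) = 1/6
  weight(W=2) = 1/3
Total weight = 1/6 + 1/3 = 1/2
P(W=1 | obs) = 1/6 / 1/2 = 1/3
P(W=2 | obs) = 1/3 / 1/2 = 2/3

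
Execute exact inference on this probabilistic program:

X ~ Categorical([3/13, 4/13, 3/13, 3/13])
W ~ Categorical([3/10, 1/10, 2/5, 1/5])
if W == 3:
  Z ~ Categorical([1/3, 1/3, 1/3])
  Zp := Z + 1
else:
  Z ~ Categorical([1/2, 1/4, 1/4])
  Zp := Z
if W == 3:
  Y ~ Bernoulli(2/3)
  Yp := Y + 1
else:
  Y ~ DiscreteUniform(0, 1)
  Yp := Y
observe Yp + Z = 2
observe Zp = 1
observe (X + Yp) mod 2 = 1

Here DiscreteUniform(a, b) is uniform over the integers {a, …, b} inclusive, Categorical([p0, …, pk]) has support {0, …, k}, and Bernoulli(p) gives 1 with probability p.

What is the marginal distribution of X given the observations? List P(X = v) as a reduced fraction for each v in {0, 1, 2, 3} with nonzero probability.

P(X=0) = 27/82, P(X=1) = 8/41, P(X=2) = 27/82, P(X=3) = 6/41

Enumerate traces; 8 have nonzero weight after conditioning:
  (X=0, W=0, Z=1, Y=1) weight 9/1040
  (X=0, W=1, Z=1, Y=1) weight 3/1040
  (X=0, W=2, Z=1, Y=1) weight 3/260
  (X=1, W=3, Z=0, Y=1) weight 8/585
  (X=2, W=0, Z=1, Y=1) weight 9/1040
  (X=2, W=1, Z=1, Y=1) weight 3/1040
  (X=2, W=2, Z=1, Y=1) weight 3/260
  (X=3, W=3, Z=0, Y=1) weight 2/195
Group by X:
  weight(X=0) = 3/130
  weight(X=1) = 8/585
  weight(X=2) = 3/130
  weight(X=3) = 2/195
Total weight = 3/130 + 8/585 + 3/130 + 2/195 = 41/585
P(X=0 | obs) = 3/130 / 41/585 = 27/82
P(X=1 | obs) = 8/585 / 41/585 = 8/41
P(X=2 | obs) = 3/130 / 41/585 = 27/82
P(X=3 | obs) = 2/195 / 41/585 = 6/41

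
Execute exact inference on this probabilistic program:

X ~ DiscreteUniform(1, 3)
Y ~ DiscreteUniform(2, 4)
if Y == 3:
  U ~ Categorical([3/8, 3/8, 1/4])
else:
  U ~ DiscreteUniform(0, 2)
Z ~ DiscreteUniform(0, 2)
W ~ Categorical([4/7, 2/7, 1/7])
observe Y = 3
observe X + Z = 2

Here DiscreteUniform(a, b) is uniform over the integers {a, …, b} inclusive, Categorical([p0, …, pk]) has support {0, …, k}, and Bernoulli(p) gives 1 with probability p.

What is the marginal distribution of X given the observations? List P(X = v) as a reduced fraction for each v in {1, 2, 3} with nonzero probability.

P(X=1) = 1/2, P(X=2) = 1/2

Enumerate traces; 18 have nonzero weight after conditioning:
  (X=1, Y=3, U=0, Z=1, W=0) weight 1/126
  (X=1, Y=3, U=0, Z=1, W=1) weight 1/252
  (X=1, Y=3, U=0, Z=1, W=2) weight 1/504
  (X=1, Y=3, U=1, Z=1, W=0) weight 1/126
  (X=1, Y=3, U=1, Z=1, W=1) weight 1/252
  (X=1, Y=3, U=1, Z=1, W=2) weight 1/504
  (X=1, Y=3, U=2, Z=1, W=0) weight 1/189
  (X=1, Y=3, U=2, Z=1, W=1) weight 1/378
  (X=2, Y=3, U=0, Z=0, W=0) weight 1/126
  … 9 more
Group by X:
  weight(X=1) = 1/27
  weight(X=2) = 1/27
Total weight = 1/27 + 1/27 = 2/27
P(X=1 | obs) = 1/27 / 2/27 = 1/2
P(X=2 | obs) = 1/27 / 2/27 = 1/2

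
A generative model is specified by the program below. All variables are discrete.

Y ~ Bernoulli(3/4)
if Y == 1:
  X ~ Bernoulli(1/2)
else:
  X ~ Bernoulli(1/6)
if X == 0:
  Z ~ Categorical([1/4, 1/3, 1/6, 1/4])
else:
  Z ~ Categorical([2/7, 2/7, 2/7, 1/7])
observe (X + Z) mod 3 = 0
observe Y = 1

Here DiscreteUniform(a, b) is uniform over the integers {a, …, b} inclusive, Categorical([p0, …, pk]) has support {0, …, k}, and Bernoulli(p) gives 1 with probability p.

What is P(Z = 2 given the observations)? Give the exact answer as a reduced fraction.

Enumerate traces; 3 have nonzero weight after conditioning:
  (Y=1, X=0, Z=0) weight 3/32
  (Y=1, X=0, Z=3) weight 3/32
  (Y=1, X=1, Z=2) weight 3/28
Group by Z:
  weight(Z=0) = 3/32
  weight(Z=2) = 3/28
  weight(Z=3) = 3/32
Total weight = 3/32 + 3/28 + 3/32 = 33/112
P(Z=0 | obs) = 3/32 / 33/112 = 7/22
P(Z=2 | obs) = 3/28 / 33/112 = 4/11
P(Z=3 | obs) = 3/32 / 33/112 = 7/22

P(Z = 2 | obs) = 4/11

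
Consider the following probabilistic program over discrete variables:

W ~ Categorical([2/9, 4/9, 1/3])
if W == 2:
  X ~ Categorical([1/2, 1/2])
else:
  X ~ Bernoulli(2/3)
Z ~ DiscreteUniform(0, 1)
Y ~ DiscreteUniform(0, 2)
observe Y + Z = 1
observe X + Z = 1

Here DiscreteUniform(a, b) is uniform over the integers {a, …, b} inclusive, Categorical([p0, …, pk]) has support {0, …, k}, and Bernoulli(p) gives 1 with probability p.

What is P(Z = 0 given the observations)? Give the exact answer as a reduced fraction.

Enumerate traces; 6 have nonzero weight after conditioning:
  (W=0, X=0, Z=1, Y=0) weight 1/81
  (W=0, X=1, Z=0, Y=1) weight 2/81
  (W=1, X=0, Z=1, Y=0) weight 2/81
  (W=1, X=1, Z=0, Y=1) weight 4/81
  (W=2, X=0, Z=1, Y=0) weight 1/36
  (W=2, X=1, Z=0, Y=1) weight 1/36
Group by Z:
  weight(Z=0) = 11/108
  weight(Z=1) = 7/108
Total weight = 11/108 + 7/108 = 1/6
P(Z=0 | obs) = 11/108 / 1/6 = 11/18
P(Z=1 | obs) = 7/108 / 1/6 = 7/18

P(Z = 0 | obs) = 11/18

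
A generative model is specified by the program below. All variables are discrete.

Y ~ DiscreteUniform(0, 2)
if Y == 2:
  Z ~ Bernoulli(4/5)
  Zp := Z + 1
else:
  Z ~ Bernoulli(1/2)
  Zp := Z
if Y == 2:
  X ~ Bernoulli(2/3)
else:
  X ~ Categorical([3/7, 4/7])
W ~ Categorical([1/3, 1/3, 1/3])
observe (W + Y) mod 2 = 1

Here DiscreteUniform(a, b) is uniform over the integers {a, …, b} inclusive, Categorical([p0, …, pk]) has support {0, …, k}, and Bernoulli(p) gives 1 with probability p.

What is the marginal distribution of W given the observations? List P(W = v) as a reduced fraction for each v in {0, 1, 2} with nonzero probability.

Enumerate traces; 16 have nonzero weight after conditioning:
  (Y=0, Z=0, X=0, W=1) weight 1/42
  (Y=0, Z=0, X=1, W=1) weight 2/63
  (Y=0, Z=1, X=0, W=1) weight 1/42
  (Y=0, Z=1, X=1, W=1) weight 2/63
  (Y=1, Z=0, X=0, W=0) weight 1/42
  (Y=1, Z=0, X=0, W=2) weight 1/42
  (Y=1, Z=0, X=1, W=0) weight 2/63
  (Y=1, Z=0, X=1, W=2) weight 2/63
  … 8 more
Group by W:
  weight(W=0) = 1/9
  weight(W=1) = 2/9
  weight(W=2) = 1/9
Total weight = 1/9 + 2/9 + 1/9 = 4/9
P(W=0 | obs) = 1/9 / 4/9 = 1/4
P(W=1 | obs) = 2/9 / 4/9 = 1/2
P(W=2 | obs) = 1/9 / 4/9 = 1/4

P(W=0) = 1/4, P(W=1) = 1/2, P(W=2) = 1/4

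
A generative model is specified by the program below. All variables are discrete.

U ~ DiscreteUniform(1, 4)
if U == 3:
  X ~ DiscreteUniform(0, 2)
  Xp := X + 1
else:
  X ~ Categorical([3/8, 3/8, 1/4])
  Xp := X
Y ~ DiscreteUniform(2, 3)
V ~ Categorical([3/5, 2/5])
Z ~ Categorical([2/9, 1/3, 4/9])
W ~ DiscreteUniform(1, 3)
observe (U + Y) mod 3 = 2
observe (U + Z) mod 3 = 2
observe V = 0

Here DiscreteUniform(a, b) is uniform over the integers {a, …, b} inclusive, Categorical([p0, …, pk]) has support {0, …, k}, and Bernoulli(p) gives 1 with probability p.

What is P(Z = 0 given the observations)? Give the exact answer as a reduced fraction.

Enumerate traces; 18 have nonzero weight after conditioning:
  (U=2, X=0, Y=3, V=0, Z=0, W=1) weight 1/480
  (U=2, X=0, Y=3, V=0, Z=0, W=2) weight 1/480
  (U=2, X=0, Y=3, V=0, Z=0, W=3) weight 1/480
  (U=2, X=1, Y=3, V=0, Z=0, W=1) weight 1/480
  (U=2, X=1, Y=3, V=0, Z=0, W=2) weight 1/480
  (U=2, X=1, Y=3, V=0, Z=0, W=3) weight 1/480
  (U=2, X=2, Y=3, V=0, Z=0, W=1) weight 1/720
  (U=2, X=2, Y=3, V=0, Z=0, W=2) weight 1/720
  (U=3, X=0, Y=2, V=0, Z=2, W=1) weight 1/270
  … 9 more
Group by Z:
  weight(Z=0) = 1/60
  weight(Z=2) = 1/30
Total weight = 1/60 + 1/30 = 1/20
P(Z=0 | obs) = 1/60 / 1/20 = 1/3
P(Z=2 | obs) = 1/30 / 1/20 = 2/3

P(Z = 0 | obs) = 1/3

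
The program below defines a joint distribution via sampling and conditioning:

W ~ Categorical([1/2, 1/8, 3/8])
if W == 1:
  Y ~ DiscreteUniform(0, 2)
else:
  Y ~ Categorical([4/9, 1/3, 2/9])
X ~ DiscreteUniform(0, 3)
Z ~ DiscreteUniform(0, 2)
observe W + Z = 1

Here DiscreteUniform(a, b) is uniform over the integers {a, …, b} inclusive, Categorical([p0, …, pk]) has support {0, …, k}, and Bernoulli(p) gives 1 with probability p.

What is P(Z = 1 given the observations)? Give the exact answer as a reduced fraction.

Enumerate traces; 24 have nonzero weight after conditioning:
  (W=0, Y=0, X=0, Z=1) weight 1/54
  (W=0, Y=0, X=1, Z=1) weight 1/54
  (W=0, Y=0, X=2, Z=1) weight 1/54
  (W=0, Y=0, X=3, Z=1) weight 1/54
  (W=0, Y=1, X=0, Z=1) weight 1/72
  (W=0, Y=1, X=1, Z=1) weight 1/72
  (W=0, Y=1, X=2, Z=1) weight 1/72
  (W=0, Y=1, X=3, Z=1) weight 1/72
  (W=1, Y=0, X=0, Z=0) weight 1/288
  … 15 more
Group by Z:
  weight(Z=0) = 1/24
  weight(Z=1) = 1/6
Total weight = 1/24 + 1/6 = 5/24
P(Z=0 | obs) = 1/24 / 5/24 = 1/5
P(Z=1 | obs) = 1/6 / 5/24 = 4/5

P(Z = 1 | obs) = 4/5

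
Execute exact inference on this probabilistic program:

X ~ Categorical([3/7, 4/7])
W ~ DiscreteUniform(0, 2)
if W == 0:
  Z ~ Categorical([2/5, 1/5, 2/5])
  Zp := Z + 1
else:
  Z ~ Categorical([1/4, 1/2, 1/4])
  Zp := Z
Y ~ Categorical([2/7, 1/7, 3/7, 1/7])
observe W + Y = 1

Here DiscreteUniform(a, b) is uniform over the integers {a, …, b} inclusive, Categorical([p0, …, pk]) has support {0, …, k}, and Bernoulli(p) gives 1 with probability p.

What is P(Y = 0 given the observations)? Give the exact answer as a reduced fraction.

P(Y = 0 | obs) = 2/3

Enumerate traces; 12 have nonzero weight after conditioning:
  (X=0, W=0, Z=0, Y=1) weight 2/245
  (X=0, W=0, Z=1, Y=1) weight 1/245
  (X=0, W=0, Z=2, Y=1) weight 2/245
  (X=0, W=1, Z=0, Y=0) weight 1/98
  (X=0, W=1, Z=1, Y=0) weight 1/49
  (X=0, W=1, Z=2, Y=0) weight 1/98
  (X=1, W=0, Z=0, Y=1) weight 8/735
  (X=1, W=0, Z=1, Y=1) weight 4/735
  … 4 more
Group by Y:
  weight(Y=0) = 2/21
  weight(Y=1) = 1/21
Total weight = 2/21 + 1/21 = 1/7
P(Y=0 | obs) = 2/21 / 1/7 = 2/3
P(Y=1 | obs) = 1/21 / 1/7 = 1/3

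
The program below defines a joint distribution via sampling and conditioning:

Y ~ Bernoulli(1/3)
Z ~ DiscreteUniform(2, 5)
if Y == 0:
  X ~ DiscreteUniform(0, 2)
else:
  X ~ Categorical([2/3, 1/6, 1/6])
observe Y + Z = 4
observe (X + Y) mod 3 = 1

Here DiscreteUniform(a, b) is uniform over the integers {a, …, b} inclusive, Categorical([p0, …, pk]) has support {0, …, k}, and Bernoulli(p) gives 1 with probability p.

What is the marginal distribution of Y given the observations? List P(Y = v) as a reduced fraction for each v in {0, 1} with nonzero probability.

P(Y=0) = 1/2, P(Y=1) = 1/2

Enumerate traces; 2 have nonzero weight after conditioning:
  (Y=0, Z=4, X=1) weight 1/18
  (Y=1, Z=3, X=0) weight 1/18
Group by Y:
  weight(Y=0) = 1/18
  weight(Y=1) = 1/18
Total weight = 1/18 + 1/18 = 1/9
P(Y=0 | obs) = 1/18 / 1/9 = 1/2
P(Y=1 | obs) = 1/18 / 1/9 = 1/2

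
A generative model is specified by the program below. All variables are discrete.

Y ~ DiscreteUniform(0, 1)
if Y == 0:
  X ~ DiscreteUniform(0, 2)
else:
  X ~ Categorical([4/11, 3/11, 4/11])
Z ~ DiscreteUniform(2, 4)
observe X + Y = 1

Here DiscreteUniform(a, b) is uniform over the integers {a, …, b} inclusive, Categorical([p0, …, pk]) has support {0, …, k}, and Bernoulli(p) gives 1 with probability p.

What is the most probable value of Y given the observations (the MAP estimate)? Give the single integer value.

Enumerate traces; 6 have nonzero weight after conditioning:
  (Y=0, X=1, Z=2) weight 1/18
  (Y=0, X=1, Z=3) weight 1/18
  (Y=0, X=1, Z=4) weight 1/18
  (Y=1, X=0, Z=2) weight 2/33
  (Y=1, X=0, Z=3) weight 2/33
  (Y=1, X=0, Z=4) weight 2/33
Group by Y:
  weight(Y=0) = 1/6
  weight(Y=1) = 2/11
Total weight = 1/6 + 2/11 = 23/66
P(Y=0 | obs) = 1/6 / 23/66 = 11/23
P(Y=1 | obs) = 2/11 / 23/66 = 12/23
argmax = 1

argmax_v P(Y = v | obs) = 1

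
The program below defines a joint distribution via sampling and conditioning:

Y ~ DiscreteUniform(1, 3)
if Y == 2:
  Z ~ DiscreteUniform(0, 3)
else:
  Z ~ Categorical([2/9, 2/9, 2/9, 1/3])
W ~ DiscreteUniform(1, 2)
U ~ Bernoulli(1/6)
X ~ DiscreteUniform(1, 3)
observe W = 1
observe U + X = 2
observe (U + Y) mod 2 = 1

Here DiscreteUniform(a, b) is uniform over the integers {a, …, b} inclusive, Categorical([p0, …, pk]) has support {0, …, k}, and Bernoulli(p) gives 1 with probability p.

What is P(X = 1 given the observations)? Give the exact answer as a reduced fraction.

Enumerate traces; 12 have nonzero weight after conditioning:
  (Y=1, Z=0, W=1, U=0, X=2) weight 5/486
  (Y=1, Z=1, W=1, U=0, X=2) weight 5/486
  (Y=1, Z=2, W=1, U=0, X=2) weight 5/486
  (Y=1, Z=3, W=1, U=0, X=2) weight 5/324
  (Y=2, Z=0, W=1, U=1, X=1) weight 1/432
  (Y=2, Z=1, W=1, U=1, X=1) weight 1/432
  (Y=2, Z=2, W=1, U=1, X=1) weight 1/432
  (Y=2, Z=3, W=1, U=1, X=1) weight 1/432
  … 4 more
Group by X:
  weight(X=1) = 1/108
  weight(X=2) = 5/54
Total weight = 1/108 + 5/54 = 11/108
P(X=1 | obs) = 1/108 / 11/108 = 1/11
P(X=2 | obs) = 5/54 / 11/108 = 10/11

P(X = 1 | obs) = 1/11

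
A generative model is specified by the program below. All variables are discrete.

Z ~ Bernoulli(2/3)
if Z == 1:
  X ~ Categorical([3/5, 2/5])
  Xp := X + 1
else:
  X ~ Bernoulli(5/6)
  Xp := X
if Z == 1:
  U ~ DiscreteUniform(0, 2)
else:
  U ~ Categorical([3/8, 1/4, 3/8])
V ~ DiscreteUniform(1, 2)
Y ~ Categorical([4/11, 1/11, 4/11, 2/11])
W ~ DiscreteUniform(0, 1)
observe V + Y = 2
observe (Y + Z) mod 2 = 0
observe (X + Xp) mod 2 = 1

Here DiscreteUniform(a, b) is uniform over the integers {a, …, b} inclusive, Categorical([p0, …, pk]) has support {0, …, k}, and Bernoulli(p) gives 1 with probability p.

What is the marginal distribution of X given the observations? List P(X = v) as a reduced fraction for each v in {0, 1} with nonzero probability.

P(X=0) = 3/5, P(X=1) = 2/5

Enumerate traces; 12 have nonzero weight after conditioning:
  (Z=1, X=0, U=0, V=1, Y=1, W=0) weight 1/330
  (Z=1, X=0, U=0, V=1, Y=1, W=1) weight 1/330
  (Z=1, X=0, U=1, V=1, Y=1, W=0) weight 1/330
  (Z=1, X=0, U=1, V=1, Y=1, W=1) weight 1/330
  (Z=1, X=0, U=2, V=1, Y=1, W=0) weight 1/330
  (Z=1, X=0, U=2, V=1, Y=1, W=1) weight 1/330
  (Z=1, X=1, U=0, V=1, Y=1, W=0) weight 1/495
  (Z=1, X=1, U=0, V=1, Y=1, W=1) weight 1/495
  … 4 more
Group by X:
  weight(X=0) = 1/55
  weight(X=1) = 2/165
Total weight = 1/55 + 2/165 = 1/33
P(X=0 | obs) = 1/55 / 1/33 = 3/5
P(X=1 | obs) = 2/165 / 1/33 = 2/5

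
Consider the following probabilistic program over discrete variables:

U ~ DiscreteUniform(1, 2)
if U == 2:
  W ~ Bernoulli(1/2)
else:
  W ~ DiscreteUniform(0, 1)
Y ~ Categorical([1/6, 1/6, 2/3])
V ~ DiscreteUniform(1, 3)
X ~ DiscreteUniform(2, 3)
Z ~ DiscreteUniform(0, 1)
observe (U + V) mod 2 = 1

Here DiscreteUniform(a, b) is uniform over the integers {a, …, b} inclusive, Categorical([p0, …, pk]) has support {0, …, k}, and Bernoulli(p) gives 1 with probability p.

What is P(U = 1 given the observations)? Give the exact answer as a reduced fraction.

Enumerate traces; 72 have nonzero weight after conditioning:
  (U=1, W=0, Y=0, V=2, X=2, Z=0) weight 1/288
  (U=1, W=0, Y=0, V=2, X=2, Z=1) weight 1/288
  (U=1, W=0, Y=0, V=2, X=3, Z=0) weight 1/288
  (U=1, W=0, Y=0, V=2, X=3, Z=1) weight 1/288
  (U=1, W=0, Y=1, V=2, X=2, Z=0) weight 1/288
  (U=1, W=0, Y=1, V=2, X=2, Z=1) weight 1/288
  (U=1, W=0, Y=1, V=2, X=3, Z=0) weight 1/288
  (U=1, W=0, Y=1, V=2, X=3, Z=1) weight 1/288
  (U=2, W=0, Y=0, V=1, X=2, Z=0) weight 1/288
  … 63 more
Group by U:
  weight(U=1) = 1/6
  weight(U=2) = 1/3
Total weight = 1/6 + 1/3 = 1/2
P(U=1 | obs) = 1/6 / 1/2 = 1/3
P(U=2 | obs) = 1/3 / 1/2 = 2/3

P(U = 1 | obs) = 1/3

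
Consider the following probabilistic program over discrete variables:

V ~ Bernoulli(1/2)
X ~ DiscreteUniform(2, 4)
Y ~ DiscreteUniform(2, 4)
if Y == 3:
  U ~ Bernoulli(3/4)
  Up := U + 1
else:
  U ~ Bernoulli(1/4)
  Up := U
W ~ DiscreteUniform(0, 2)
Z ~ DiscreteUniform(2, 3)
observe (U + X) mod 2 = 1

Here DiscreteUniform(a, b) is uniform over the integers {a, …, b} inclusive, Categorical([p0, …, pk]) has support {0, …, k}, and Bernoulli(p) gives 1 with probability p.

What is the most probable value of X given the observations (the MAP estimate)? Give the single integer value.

argmax_v P(X = v | obs) = 3

Enumerate traces; 108 have nonzero weight after conditioning:
  (V=0, X=2, Y=2, U=1, W=0, Z=2) weight 1/432
  (V=0, X=2, Y=2, U=1, W=0, Z=3) weight 1/432
  (V=0, X=2, Y=2, U=1, W=1, Z=2) weight 1/432
  (V=0, X=2, Y=2, U=1, W=1, Z=3) weight 1/432
  (V=0, X=2, Y=2, U=1, W=2, Z=2) weight 1/432
  (V=0, X=2, Y=2, U=1, W=2, Z=3) weight 1/432
  (V=0, X=2, Y=3, U=1, W=0, Z=2) weight 1/144
  (V=0, X=2, Y=3, U=1, W=0, Z=3) weight 1/144
  (V=0, X=3, Y=2, U=0, W=0, Z=2) weight 1/144
  (V=0, X=4, Y=2, U=1, W=0, Z=2) weight 1/432
  … 98 more
Group by X:
  weight(X=2) = 5/36
  weight(X=3) = 7/36
  weight(X=4) = 5/36
Total weight = 5/36 + 7/36 + 5/36 = 17/36
P(X=2 | obs) = 5/36 / 17/36 = 5/17
P(X=3 | obs) = 7/36 / 17/36 = 7/17
P(X=4 | obs) = 5/36 / 17/36 = 5/17
argmax = 3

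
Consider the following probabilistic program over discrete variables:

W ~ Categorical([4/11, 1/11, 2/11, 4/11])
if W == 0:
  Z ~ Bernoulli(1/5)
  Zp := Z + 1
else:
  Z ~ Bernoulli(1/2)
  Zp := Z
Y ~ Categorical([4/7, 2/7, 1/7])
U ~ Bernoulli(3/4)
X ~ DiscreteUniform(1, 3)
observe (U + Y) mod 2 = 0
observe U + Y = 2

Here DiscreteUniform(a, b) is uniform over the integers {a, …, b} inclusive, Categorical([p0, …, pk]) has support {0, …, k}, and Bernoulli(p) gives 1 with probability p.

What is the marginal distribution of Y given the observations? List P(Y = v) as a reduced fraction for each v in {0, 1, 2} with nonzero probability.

P(Y=1) = 6/7, P(Y=2) = 1/7

Enumerate traces; 48 have nonzero weight after conditioning:
  (W=0, Z=0, Y=1, U=1, X=1) weight 8/385
  (W=0, Z=0, Y=1, U=1, X=2) weight 8/385
  (W=0, Z=0, Y=1, U=1, X=3) weight 8/385
  (W=0, Z=0, Y=2, U=0, X=1) weight 4/1155
  (W=0, Z=0, Y=2, U=0, X=2) weight 4/1155
  (W=0, Z=0, Y=2, U=0, X=3) weight 4/1155
  (W=0, Z=1, Y=1, U=1, X=1) weight 2/385
  (W=0, Z=1, Y=1, U=1, X=2) weight 2/385
  … 40 more
Group by Y:
  weight(Y=1) = 3/14
  weight(Y=2) = 1/28
Total weight = 3/14 + 1/28 = 1/4
P(Y=1 | obs) = 3/14 / 1/4 = 6/7
P(Y=2 | obs) = 1/28 / 1/4 = 1/7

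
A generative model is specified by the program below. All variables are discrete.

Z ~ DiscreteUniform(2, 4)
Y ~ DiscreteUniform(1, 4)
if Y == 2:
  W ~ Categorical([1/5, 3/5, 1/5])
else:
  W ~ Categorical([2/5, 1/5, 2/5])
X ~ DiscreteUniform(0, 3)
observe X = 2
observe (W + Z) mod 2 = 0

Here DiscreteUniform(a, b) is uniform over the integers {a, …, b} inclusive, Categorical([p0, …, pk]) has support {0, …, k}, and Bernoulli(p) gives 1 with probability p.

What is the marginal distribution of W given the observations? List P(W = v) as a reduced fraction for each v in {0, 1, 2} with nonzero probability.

P(W=0) = 7/17, P(W=1) = 3/17, P(W=2) = 7/17

Enumerate traces; 20 have nonzero weight after conditioning:
  (Z=2, Y=1, W=0, X=2) weight 1/120
  (Z=2, Y=1, W=2, X=2) weight 1/120
  (Z=2, Y=2, W=0, X=2) weight 1/240
  (Z=2, Y=2, W=2, X=2) weight 1/240
  (Z=2, Y=3, W=0, X=2) weight 1/120
  (Z=2, Y=3, W=2, X=2) weight 1/120
  (Z=2, Y=4, W=0, X=2) weight 1/120
  (Z=2, Y=4, W=2, X=2) weight 1/120
  (Z=3, Y=1, W=1, X=2) weight 1/240
  … 11 more
Group by W:
  weight(W=0) = 7/120
  weight(W=1) = 1/40
  weight(W=2) = 7/120
Total weight = 7/120 + 1/40 + 7/120 = 17/120
P(W=0 | obs) = 7/120 / 17/120 = 7/17
P(W=1 | obs) = 1/40 / 17/120 = 3/17
P(W=2 | obs) = 7/120 / 17/120 = 7/17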